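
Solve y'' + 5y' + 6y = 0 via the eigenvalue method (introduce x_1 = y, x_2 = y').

y(t) = c_1e^(-2t) + c_2e^(-3t)

Let x_1 = y, x_2 = y'. Then x_1' = x_2 and x_2' = -6x_1 - 5x_2.
A = [[0,1],[-6,-5]]; det(A-λI) = λ^2 + 5λ + 6.
Eigenvalues λ = -2, -3 with eigenvectors (1,-2), (1,-3).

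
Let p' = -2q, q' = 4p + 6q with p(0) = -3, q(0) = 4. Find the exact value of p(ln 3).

-99

A = [[0,-2],[4,6]]; eigenvalues λ = 4, 2.
Eigenvectors: (1,-2) for λ=4, (1,-1) for λ=2.
From the initial condition, c_1 = -1, c_2 = -2.
p(ln 3) = (-1)(3^4)(1) + (-2)(3^2)(1) = -99.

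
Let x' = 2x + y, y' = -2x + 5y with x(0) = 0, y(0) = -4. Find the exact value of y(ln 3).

A = [[2,1],[-2,5]]; eigenvalues λ = 3, 4.
Eigenvectors: (-1,-1) for λ=3, (-1,-2) for λ=4.
From the initial condition, c_1 = -4, c_2 = 4.
y(ln 3) = (-4)(3^3)(-1) + (4)(3^4)(-2) = -540.

-540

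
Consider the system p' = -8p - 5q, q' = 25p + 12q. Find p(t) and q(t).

p(t) = -K_1e^(2t)sin(5t) + K_2e^(2t)cos(5t), q(t) = 2K_1e^(2t)sin(5t) + K_1e^(2t)cos(5t) + K_2e^(2t)sin(5t) - 2K_2e^(2t)cos(5t)

Coefficient matrix A = [[-8, -5], [25, 12]].
Characteristic polynomial det(A - λI) = λ^2 - 4λ + 29 = 0.
Eigenvalues λ = 2 ± 5i (complex conjugate pair).
For λ=2+5i: an eigenvector is (0,1) - i(-1,2) = (0 + i, 1 - 2i).
A real fundamental pair from Re and Im of e^((2+5i)t)v: X_1 = e^(2t)(cos(5t)·(0,1) + sin(5t)·(-1,2)), X_2 = e^(2t)(sin(5t)·(0,1) - cos(5t)·(-1,2)).
General solution: K_1X_1 + K_2X_2.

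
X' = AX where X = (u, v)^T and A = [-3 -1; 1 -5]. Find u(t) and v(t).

Coefficient matrix A = [[-3, -1], [1, -5]].
Characteristic polynomial det(A - λI) = λ^2 + 8λ + 16 = 0.
Single eigenvalue λ = -4 with algebraic multiplicity 2.
Eigenvector v = (1,1); generalized eigenvector w with (A-λI)w=v is (-1,-2).
General solution: e^(-4t)[c_1·v + c_2·(t·v + w)].

u(t) = c_1e^(-4t) + c_2te^(-4t) - c_2e^(-4t), v(t) = c_1e^(-4t) + c_2te^(-4t) - 2c_2e^(-4t)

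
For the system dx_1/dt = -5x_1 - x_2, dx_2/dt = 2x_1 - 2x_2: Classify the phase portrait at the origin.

A = [[-5,-1],[2,-2]]; det(A-λI) = λ^2 + 7λ + 12.
λ = -3, -4: both negative.

stable node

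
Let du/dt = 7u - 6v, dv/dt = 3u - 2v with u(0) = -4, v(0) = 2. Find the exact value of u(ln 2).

-176

A = [[7,-6],[3,-2]]; eigenvalues λ = 1, 4.
Eigenvectors: (1,1) for λ=1, (2,1) for λ=4.
From the initial condition, c_1 = 8, c_2 = -6.
u(ln 2) = (8)(2^1)(1) + (-6)(2^4)(2) = -176.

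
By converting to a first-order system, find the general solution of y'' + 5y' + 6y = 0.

Let x_1 = y, x_2 = y'. Then x_1' = x_2 and x_2' = -6x_1 - 5x_2.
A = [[0,1],[-6,-5]]; det(A-λI) = λ^2 + 5λ + 6.
Eigenvalues λ = -3, -2 with eigenvectors (1,-3), (1,-2).

y(t) = c_1e^(-3t) + c_2e^(-2t)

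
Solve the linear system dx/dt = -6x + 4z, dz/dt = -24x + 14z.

Coefficient matrix A = [[-6, 4], [-24, 14]].
Characteristic polynomial det(A - λI) = λ^2 - 8λ + 12 = 0.
Eigenvalues λ = 6, 2.
For λ=6: (A-λI) row 1 is [-12, 4], so an eigenvector is (-1, -3).
For λ=2: (A-λI) row 1 is [-8, 4], so an eigenvector is (1, 2).
General solution: C_1e^(6t)(-1,-3) + C_2e^(2t)(1,2).

x(t) = -C_1e^(6t) + C_2e^(2t), z(t) = -3C_1e^(6t) + 2C_2e^(2t)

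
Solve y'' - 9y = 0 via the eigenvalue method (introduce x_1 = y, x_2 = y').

Let x_1 = y, x_2 = y'. Then x_1' = x_2 and x_2' = 9x_1.
A = [[0,1],[9,0]]; det(A-λI) = λ^2 - 9.
Eigenvalues λ = 3, -3 with eigenvectors (1,3), (1,-3).

y(t) = K_1e^(3t) + K_2e^(-3t)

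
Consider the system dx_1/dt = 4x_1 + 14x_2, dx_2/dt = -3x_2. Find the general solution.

Coefficient matrix A = [[4, 14], [0, -3]].
Characteristic polynomial det(A - λI) = λ^2 - λ - 12 = 0.
Eigenvalues λ = 4, -3.
For λ=4: (A-λI) row 1 is [0, 14], so an eigenvector is (-1, 0).
For λ=-3: (A-λI) row 1 is [7, 14], so an eigenvector is (-2, 1).
General solution: c_1e^(4t)(-1,0) + c_2e^(-3t)(-2,1).

x_1(t) = -c_1e^(4t) - 2c_2e^(-3t), x_2(t) = c_2e^(-3t)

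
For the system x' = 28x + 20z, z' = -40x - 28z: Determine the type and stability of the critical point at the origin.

A = [[28,20],[-40,-28]]; det(A-λI) = λ^2 + 16.
λ = 0 ± 4i: zero real part.

center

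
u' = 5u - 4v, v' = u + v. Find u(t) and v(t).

Coefficient matrix A = [[5, -4], [1, 1]].
Characteristic polynomial det(A - λI) = λ^2 - 6λ + 9 = 0.
Single eigenvalue λ = 3 with algebraic multiplicity 2.
Eigenvector v = (-2,-1); generalized eigenvector w with (A-λI)w=v is (-3,-1).
General solution: e^(3t)[C_1·v + C_2·(t·v + w)].

u(t) = -2C_1e^(3t) - 2C_2te^(3t) - 3C_2e^(3t), v(t) = -C_1e^(3t) - C_2te^(3t) - C_2e^(3t)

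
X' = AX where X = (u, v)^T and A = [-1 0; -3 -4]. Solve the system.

Coefficient matrix A = [[-1, 0], [-3, -4]].
Characteristic polynomial det(A - λI) = λ^2 + 5λ + 4 = 0.
Eigenvalues λ = -1, -4.
For λ=-1: (A-λI) row 2 is [-3, -3], so an eigenvector is (1, -1).
For λ=-4: (A-λI) row 1 is [3, 0], so an eigenvector is (0, -1).
General solution: C_1e^(-t)(1,-1) + C_2e^(-4t)(0,-1).

u(t) = C_1e^(-t), v(t) = -C_1e^(-t) - C_2e^(-4t)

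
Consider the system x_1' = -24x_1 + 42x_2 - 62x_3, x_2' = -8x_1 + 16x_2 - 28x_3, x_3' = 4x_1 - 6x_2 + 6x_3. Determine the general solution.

Coefficient matrix A = [[-24, 42, -62], [-8, 16, -28], [4, -6, 6]].
det(A - λI) = 0 gives eigenvalues λ = 4, -2, -4.
For λ=4: eigenvector (-3,-2,0).
For λ=-2: eigenvector (1,2,1).
For λ=-4: eigenvector (-1,1,1).
General solution: c_1e^(4t)(-3,-2,0) + c_2e^(-2t)(1,2,1) + c_3e^(-4t)(-1,1,1).

x_1(t) = -3c_1e^(4t) + c_2e^(-2t) - c_3e^(-4t), x_2(t) = -2c_1e^(4t) + 2c_2e^(-2t) + c_3e^(-4t), x_3(t) = c_2e^(-2t) + c_3e^(-4t)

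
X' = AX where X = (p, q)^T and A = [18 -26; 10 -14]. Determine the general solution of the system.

p(t) = 2c_1e^(2t)sin(2t) - 3c_1e^(2t)cos(2t) - 3c_2e^(2t)sin(2t) - 2c_2e^(2t)cos(2t), q(t) = c_1e^(2t)sin(2t) - 2c_1e^(2t)cos(2t) - 2c_2e^(2t)sin(2t) - c_2e^(2t)cos(2t)

Coefficient matrix A = [[18, -26], [10, -14]].
Characteristic polynomial det(A - λI) = λ^2 - 4λ + 8 = 0.
Eigenvalues λ = 2 ± 2i (complex conjugate pair).
For λ=2+2i: an eigenvector is (-3,-2) - i(2,1) = (-3 - 2i, -2 - i).
A real fundamental pair from Re and Im of e^((2+2i)t)v: X_1 = e^(2t)(cos(2t)·(-3,-2) + sin(2t)·(2,1)), X_2 = e^(2t)(sin(2t)·(-3,-2) - cos(2t)·(2,1)).
General solution: c_1X_1 + c_2X_2.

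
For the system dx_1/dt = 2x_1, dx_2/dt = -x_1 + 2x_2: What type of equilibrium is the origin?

A = [[2,0],[-1,2]]; det(A-λI) = λ^2 - 4λ + 4.
repeated λ = 2 with a single eigenvector.

unstable improper node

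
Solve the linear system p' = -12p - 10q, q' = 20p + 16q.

Coefficient matrix A = [[-12, -10], [20, 16]].
Characteristic polynomial det(A - λI) = λ^2 - 4λ + 8 = 0.
Eigenvalues λ = 2 ± 2i (complex conjugate pair).
For λ=2+2i: an eigenvector is (-2,3) - i(-1,1) = (-2 + i, 3 - i).
A real fundamental pair from Re and Im of e^((2+2i)t)v: X_1 = e^(2t)(cos(2t)·(-2,3) + sin(2t)·(-1,1)), X_2 = e^(2t)(sin(2t)·(-2,3) - cos(2t)·(-1,1)).
General solution: K_1X_1 + K_2X_2.

p(t) = -K_1e^(2t)sin(2t) - 2K_1e^(2t)cos(2t) - 2K_2e^(2t)sin(2t) + K_2e^(2t)cos(2t), q(t) = K_1e^(2t)sin(2t) + 3K_1e^(2t)cos(2t) + 3K_2e^(2t)sin(2t) - K_2e^(2t)cos(2t)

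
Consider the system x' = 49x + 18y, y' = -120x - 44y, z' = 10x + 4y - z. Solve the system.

Coefficient matrix A = [[49, 18, 0], [-120, -44, 0], [10, 4, -1]].
det(A - λI) = 0 gives eigenvalues λ = 1, 4, -1.
For λ=1: eigenvector (-3,8,1).
For λ=4: eigenvector (-2,5,0).
For λ=-1: eigenvector (0,0,1).
General solution: c_1e^(t)(-3,8,1) + c_2e^(4t)(-2,5,0) + c_3e^(-t)(0,0,1).

x(t) = -3c_1e^(t) - 2c_2e^(4t), y(t) = 8c_1e^(t) + 5c_2e^(4t), z(t) = c_1e^(t) + c_3e^(-t)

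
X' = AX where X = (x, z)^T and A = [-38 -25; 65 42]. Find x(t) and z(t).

Coefficient matrix A = [[-38, -25], [65, 42]].
Characteristic polynomial det(A - λI) = λ^2 - 4λ + 29 = 0.
Eigenvalues λ = 2 ± 5i (complex conjugate pair).
For λ=2+5i: an eigenvector is (2,-3) - i(-1,2) = (2 + i, -3 - 2i).
A real fundamental pair from Re and Im of e^((2+5i)t)v: X_1 = e^(2t)(cos(5t)·(2,-3) + sin(5t)·(-1,2)), X_2 = e^(2t)(sin(5t)·(2,-3) - cos(5t)·(-1,2)).
General solution: c_1X_1 + c_2X_2.

x(t) = -c_1e^(2t)sin(5t) + 2c_1e^(2t)cos(5t) + 2c_2e^(2t)sin(5t) + c_2e^(2t)cos(5t), z(t) = 2c_1e^(2t)sin(5t) - 3c_1e^(2t)cos(5t) - 3c_2e^(2t)sin(5t) - 2c_2e^(2t)cos(5t)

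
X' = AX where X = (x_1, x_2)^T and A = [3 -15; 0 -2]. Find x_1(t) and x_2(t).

Coefficient matrix A = [[3, -15], [0, -2]].
Characteristic polynomial det(A - λI) = λ^2 - λ - 6 = 0.
Eigenvalues λ = -2, 3.
For λ=-2: (A-λI) row 1 is [5, -15], so an eigenvector is (3, 1).
For λ=3: (A-λI) row 1 is [0, -15], so an eigenvector is (-1, 0).
General solution: C_1e^(-2t)(3,1) + C_2e^(3t)(-1,0).

x_1(t) = 3C_1e^(-2t) - C_2e^(3t), x_2(t) = C_1e^(-2t)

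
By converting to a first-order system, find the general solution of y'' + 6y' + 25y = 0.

Let x_1 = y, x_2 = y'. Then x_1' = x_2 and x_2' = -25x_1 - 6x_2.
A = [[0,1],[-25,-6]]; det(A-λI) = λ^2 + 6λ + 25.
Eigenvalues λ = -3 ± 4i.

y(t) = C_1e^(-3t)cos(4t) + C_2e^(-3t)sin(4t)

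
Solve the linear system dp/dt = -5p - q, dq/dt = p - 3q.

Coefficient matrix A = [[-5, -1], [1, -3]].
Characteristic polynomial det(A - λI) = λ^2 + 8λ + 16 = 0.
Single eigenvalue λ = -4 with algebraic multiplicity 2.
Eigenvector v = (1,-1); generalized eigenvector w with (A-λI)w=v is (-2,1).
General solution: e^(-4t)[C_1·v + C_2·(t·v + w)].

p(t) = C_1e^(-4t) + C_2te^(-4t) - 2C_2e^(-4t), q(t) = -C_1e^(-4t) - C_2te^(-4t) + C_2e^(-4t)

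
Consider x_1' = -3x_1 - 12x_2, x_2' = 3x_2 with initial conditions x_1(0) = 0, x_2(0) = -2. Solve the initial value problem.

Coefficient matrix A = [[-3, -12], [0, 3]].
Characteristic polynomial det(A - λI) = λ^2 - 9 = 0.
Eigenvalues λ = 3, -3.
For λ=3: (A-λI) row 1 is [-6, -12], so an eigenvector is (2, -1).
For λ=-3: (A-λI) row 1 is [0, -12], so an eigenvector is (-1, 0).
General solution: C_1e^(3t)(2,-1) + C_2e^(-3t)(-1,0).
Applying x_1(0)=0, x_2(0)=-2 gives C_1=2, C_2=4.

x_1(t) = 4e^(3t) - 4e^(-3t), x_2(t) = -2e^(3t)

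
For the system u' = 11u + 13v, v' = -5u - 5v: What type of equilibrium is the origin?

A = [[11,13],[-5,-5]]; det(A-λI) = λ^2 - 6λ + 10.
λ = 3 ± i: positive real part.

unstable spiral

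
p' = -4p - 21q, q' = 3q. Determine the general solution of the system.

Coefficient matrix A = [[-4, -21], [0, 3]].
Characteristic polynomial det(A - λI) = λ^2 + λ - 12 = 0.
Eigenvalues λ = -4, 3.
For λ=-4: (A-λI) row 1 is [0, -21], so an eigenvector is (-1, 0).
For λ=3: (A-λI) row 1 is [-7, -21], so an eigenvector is (3, -1).
General solution: K_1e^(-4t)(-1,0) + K_2e^(3t)(3,-1).

p(t) = -K_1e^(-4t) + 3K_2e^(3t), q(t) = -K_2e^(3t)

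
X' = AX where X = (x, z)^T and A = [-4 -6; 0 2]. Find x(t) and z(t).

Coefficient matrix A = [[-4, -6], [0, 2]].
Characteristic polynomial det(A - λI) = λ^2 + 2λ - 8 = 0.
Eigenvalues λ = 2, -4.
For λ=2: (A-λI) row 1 is [-6, -6], so an eigenvector is (1, -1).
For λ=-4: (A-λI) row 1 is [0, -6], so an eigenvector is (-1, 0).
General solution: K_1e^(2t)(1,-1) + K_2e^(-4t)(-1,0).

x(t) = K_1e^(2t) - K_2e^(-4t), z(t) = -K_1e^(2t)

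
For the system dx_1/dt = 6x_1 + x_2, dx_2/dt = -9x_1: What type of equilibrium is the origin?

A = [[6,1],[-9,0]]; det(A-λI) = λ^2 - 6λ + 9.
repeated λ = 3 with a single eigenvector.

unstable improper node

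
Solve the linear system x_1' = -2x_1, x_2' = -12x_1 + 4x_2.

Coefficient matrix A = [[-2, 0], [-12, 4]].
Characteristic polynomial det(A - λI) = λ^2 - 2λ - 8 = 0.
Eigenvalues λ = -2, 4.
For λ=-2: (A-λI) row 2 is [-12, 6], so an eigenvector is (-1, -2).
For λ=4: (A-λI) row 1 is [-6, 0], so an eigenvector is (0, 1).
General solution: C_1e^(-2t)(-1,-2) + C_2e^(4t)(0,1).

x_1(t) = -C_1e^(-2t), x_2(t) = -2C_1e^(-2t) + C_2e^(4t)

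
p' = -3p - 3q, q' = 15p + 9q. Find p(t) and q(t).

Coefficient matrix A = [[-3, -3], [15, 9]].
Characteristic polynomial det(A - λI) = λ^2 - 6λ + 18 = 0.
Eigenvalues λ = 3 ± 3i (complex conjugate pair).
For λ=3+3i: an eigenvector is (0,1) - i(-1,2) = (0 + i, 1 - 2i).
A real fundamental pair from Re and Im of e^((3+3i)t)v: X_1 = e^(3t)(cos(3t)·(0,1) + sin(3t)·(-1,2)), X_2 = e^(3t)(sin(3t)·(0,1) - cos(3t)·(-1,2)).
General solution: c_1X_1 + c_2X_2.

p(t) = -c_1e^(3t)sin(3t) + c_2e^(3t)cos(3t), q(t) = 2c_1e^(3t)sin(3t) + c_1e^(3t)cos(3t) + c_2e^(3t)sin(3t) - 2c_2e^(3t)cos(3t)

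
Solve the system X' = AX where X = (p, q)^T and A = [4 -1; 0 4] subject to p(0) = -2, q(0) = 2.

Coefficient matrix A = [[4, -1], [0, 4]].
Characteristic polynomial det(A - λI) = λ^2 - 8λ + 16 = 0.
Single eigenvalue λ = 4 with algebraic multiplicity 2.
Eigenvector v = (1,0); generalized eigenvector w with (A-λI)w=v is (1,-1).
General solution: e^(4t)[c_1·v + c_2·(t·v + w)].
Applying p(0)=-2, q(0)=2 gives c_1=0, c_2=-2.

p(t) = -2te^(4t) - 2e^(4t), q(t) = 2e^(4t)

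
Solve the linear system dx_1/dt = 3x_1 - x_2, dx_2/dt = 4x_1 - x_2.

x_1(t) = -C_1e^(t) - C_2te^(t) - C_2e^(t), x_2(t) = -2C_1e^(t) - 2C_2te^(t) - C_2e^(t)

Coefficient matrix A = [[3, -1], [4, -1]].
Characteristic polynomial det(A - λI) = λ^2 - 2λ + 1 = 0.
Single eigenvalue λ = 1 with algebraic multiplicity 2.
Eigenvector v = (-1,-2); generalized eigenvector w with (A-λI)w=v is (-1,-1).
General solution: e^(t)[C_1·v + C_2·(t·v + w)].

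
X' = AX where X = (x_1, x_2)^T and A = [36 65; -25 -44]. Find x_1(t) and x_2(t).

x_1(t) = -3K_1e^(-4t)sin(5t) - 2K_1e^(-4t)cos(5t) - 2K_2e^(-4t)sin(5t) + 3K_2e^(-4t)cos(5t), x_2(t) = 2K_1e^(-4t)sin(5t) + K_1e^(-4t)cos(5t) + K_2e^(-4t)sin(5t) - 2K_2e^(-4t)cos(5t)

Coefficient matrix A = [[36, 65], [-25, -44]].
Characteristic polynomial det(A - λI) = λ^2 + 8λ + 41 = 0.
Eigenvalues λ = -4 ± 5i (complex conjugate pair).
For λ=-4+5i: an eigenvector is (-2,1) - i(-3,2) = (-2 + 3i, 1 - 2i).
A real fundamental pair from Re and Im of e^((-4+5i)t)v: X_1 = e^(-4t)(cos(5t)·(-2,1) + sin(5t)·(-3,2)), X_2 = e^(-4t)(sin(5t)·(-2,1) - cos(5t)·(-3,2)).
General solution: K_1X_1 + K_2X_2.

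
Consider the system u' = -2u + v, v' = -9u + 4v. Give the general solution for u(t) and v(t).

Coefficient matrix A = [[-2, 1], [-9, 4]].
Characteristic polynomial det(A - λI) = λ^2 - 2λ + 1 = 0.
Single eigenvalue λ = 1 with algebraic multiplicity 2.
Eigenvector v = (1,3); generalized eigenvector w with (A-λI)w=v is (-1,-2).
General solution: e^(t)[K_1·v + K_2·(t·v + w)].

u(t) = K_1e^(t) + K_2te^(t) - K_2e^(t), v(t) = 3K_1e^(t) + 3K_2te^(t) - 2K_2e^(t)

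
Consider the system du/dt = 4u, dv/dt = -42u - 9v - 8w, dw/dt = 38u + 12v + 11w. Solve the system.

Coefficient matrix A = [[4, 0, 0], [-42, -9, -8], [38, 12, 11]].
det(A - λI) = 0 gives eigenvalues λ = 4, -1, 3.
For λ=4: eigenvector (1,-2,-2).
For λ=-1: eigenvector (0,1,-1).
For λ=3: eigenvector (0,-2,3).
General solution: c_1e^(4t)(1,-2,-2) + c_2e^(-t)(0,1,-1) + c_3e^(3t)(0,-2,3).

u(t) = c_1e^(4t), v(t) = -2c_1e^(4t) + c_2e^(-t) - 2c_3e^(3t), w(t) = -2c_1e^(4t) - c_2e^(-t) + 3c_3e^(3t)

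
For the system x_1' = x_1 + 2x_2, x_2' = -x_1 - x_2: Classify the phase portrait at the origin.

A = [[1,2],[-1,-1]]; det(A-λI) = λ^2 + 1.
λ = 0 ± i: zero real part.

center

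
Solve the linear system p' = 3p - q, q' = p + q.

p(t) = -K_1e^(2t) - K_2te^(2t) - 3K_2e^(2t), q(t) = -K_1e^(2t) - K_2te^(2t) - 2K_2e^(2t)

Coefficient matrix A = [[3, -1], [1, 1]].
Characteristic polynomial det(A - λI) = λ^2 - 4λ + 4 = 0.
Single eigenvalue λ = 2 with algebraic multiplicity 2.
Eigenvector v = (-1,-1); generalized eigenvector w with (A-λI)w=v is (-3,-2).
General solution: e^(2t)[K_1·v + K_2·(t·v + w)].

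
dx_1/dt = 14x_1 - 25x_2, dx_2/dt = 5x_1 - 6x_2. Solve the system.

x_1(t) = -C_1e^(4t)sin(5t) + 2C_1e^(4t)cos(5t) + 2C_2e^(4t)sin(5t) + C_2e^(4t)cos(5t), x_2(t) = C_1e^(4t)cos(5t) + C_2e^(4t)sin(5t)

Coefficient matrix A = [[14, -25], [5, -6]].
Characteristic polynomial det(A - λI) = λ^2 - 8λ + 41 = 0.
Eigenvalues λ = 4 ± 5i (complex conjugate pair).
For λ=4+5i: an eigenvector is (2,1) - i(-1,0) = (2 + i, 1).
A real fundamental pair from Re and Im of e^((4+5i)t)v: X_1 = e^(4t)(cos(5t)·(2,1) + sin(5t)·(-1,0)), X_2 = e^(4t)(sin(5t)·(2,1) - cos(5t)·(-1,0)).
General solution: C_1X_1 + C_2X_2.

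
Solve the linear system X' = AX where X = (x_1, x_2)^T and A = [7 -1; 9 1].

Coefficient matrix A = [[7, -1], [9, 1]].
Characteristic polynomial det(A - λI) = λ^2 - 8λ + 16 = 0.
Single eigenvalue λ = 4 with algebraic multiplicity 2.
Eigenvector v = (-1,-3); generalized eigenvector w with (A-λI)w=v is (-1,-2).
General solution: e^(4t)[K_1·v + K_2·(t·v + w)].

x_1(t) = -K_1e^(4t) - K_2te^(4t) - K_2e^(4t), x_2(t) = -3K_1e^(4t) - 3K_2te^(4t) - 2K_2e^(4t)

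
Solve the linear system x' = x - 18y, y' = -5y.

Coefficient matrix A = [[1, -18], [0, -5]].
Characteristic polynomial det(A - λI) = λ^2 + 4λ - 5 = 0.
Eigenvalues λ = 1, -5.
For λ=1: (A-λI) row 1 is [0, -18], so an eigenvector is (1, 0).
For λ=-5: (A-λI) row 1 is [6, -18], so an eigenvector is (-3, -1).
General solution: K_1e^(t)(1,0) + K_2e^(-5t)(-3,-1).

x(t) = K_1e^(t) - 3K_2e^(-5t), y(t) = -K_2e^(-5t)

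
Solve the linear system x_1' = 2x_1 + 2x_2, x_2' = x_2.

Coefficient matrix A = [[2, 2], [0, 1]].
Characteristic polynomial det(A - λI) = λ^2 - 3λ + 2 = 0.
Eigenvalues λ = 2, 1.
For λ=2: (A-λI) row 1 is [0, 2], so an eigenvector is (-1, 0).
For λ=1: (A-λI) row 1 is [1, 2], so an eigenvector is (-2, 1).
General solution: c_1e^(2t)(-1,0) + c_2e^(t)(-2,1).

x_1(t) = -c_1e^(2t) - 2c_2e^(t), x_2(t) = c_2e^(t)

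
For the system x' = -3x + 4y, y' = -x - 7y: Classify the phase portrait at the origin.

stable improper node

A = [[-3,4],[-1,-7]]; det(A-λI) = λ^2 + 10λ + 25.
repeated λ = -5 with a single eigenvector.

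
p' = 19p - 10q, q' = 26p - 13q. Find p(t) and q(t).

p(t) = C_1e^(3t)sin(2t) + 2C_1e^(3t)cos(2t) + 2C_2e^(3t)sin(2t) - C_2e^(3t)cos(2t), q(t) = 2C_1e^(3t)sin(2t) + 3C_1e^(3t)cos(2t) + 3C_2e^(3t)sin(2t) - 2C_2e^(3t)cos(2t)

Coefficient matrix A = [[19, -10], [26, -13]].
Characteristic polynomial det(A - λI) = λ^2 - 6λ + 13 = 0.
Eigenvalues λ = 3 ± 2i (complex conjugate pair).
For λ=3+2i: an eigenvector is (2,3) - i(1,2) = (2 - i, 3 - 2i).
A real fundamental pair from Re and Im of e^((3+2i)t)v: X_1 = e^(3t)(cos(2t)·(2,3) + sin(2t)·(1,2)), X_2 = e^(3t)(sin(2t)·(2,3) - cos(2t)·(1,2)).
General solution: C_1X_1 + C_2X_2.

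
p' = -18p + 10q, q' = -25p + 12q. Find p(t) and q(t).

Coefficient matrix A = [[-18, 10], [-25, 12]].
Characteristic polynomial det(A - λI) = λ^2 + 6λ + 34 = 0.
Eigenvalues λ = -3 ± 5i (complex conjugate pair).
For λ=-3+5i: an eigenvector is (-1,-2) - i(-1,-1) = (-1 + i, -2 + i).
A real fundamental pair from Re and Im of e^((-3+5i)t)v: X_1 = e^(-3t)(cos(5t)·(-1,-2) + sin(5t)·(-1,-1)), X_2 = e^(-3t)(sin(5t)·(-1,-2) - cos(5t)·(-1,-1)).
General solution: c_1X_1 + c_2X_2.

p(t) = -c_1e^(-3t)sin(5t) - c_1e^(-3t)cos(5t) - c_2e^(-3t)sin(5t) + c_2e^(-3t)cos(5t), q(t) = -c_1e^(-3t)sin(5t) - 2c_1e^(-3t)cos(5t) - 2c_2e^(-3t)sin(5t) + c_2e^(-3t)cos(5t)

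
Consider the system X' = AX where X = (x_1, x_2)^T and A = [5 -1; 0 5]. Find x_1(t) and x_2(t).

x_1(t) = K_1e^(5t) + K_2te^(5t) - K_2e^(5t), x_2(t) = -K_2e^(5t)

Coefficient matrix A = [[5, -1], [0, 5]].
Characteristic polynomial det(A - λI) = λ^2 - 10λ + 25 = 0.
Single eigenvalue λ = 5 with algebraic multiplicity 2.
Eigenvector v = (1,0); generalized eigenvector w with (A-λI)w=v is (-1,-1).
General solution: e^(5t)[K_1·v + K_2·(t·v + w)].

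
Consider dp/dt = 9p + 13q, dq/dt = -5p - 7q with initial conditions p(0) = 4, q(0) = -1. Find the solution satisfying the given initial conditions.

Coefficient matrix A = [[9, 13], [-5, -7]].
Characteristic polynomial det(A - λI) = λ^2 - 2λ + 2 = 0.
Eigenvalues λ = 1 ± i (complex conjugate pair).
For λ=1+i: an eigenvector is (-3,2) - i(2,-1) = (-3 - 2i, 2 + i).
A real fundamental pair from Re and Im of e^((1+i)t)v: X_1 = e^(t)(cos(t)·(-3,2) + sin(t)·(2,-1)), X_2 = e^(t)(sin(t)·(-3,2) - cos(t)·(2,-1)).
General solution: C_1X_1 + C_2X_2.
Applying p(0)=4, q(0)=-1 gives C_1=2, C_2=-5.

p(t) = 19e^(t)sin(t) + 4e^(t)cos(t), q(t) = -12e^(t)sin(t) - e^(t)cos(t)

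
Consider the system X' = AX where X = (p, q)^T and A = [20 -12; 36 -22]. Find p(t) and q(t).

Coefficient matrix A = [[20, -12], [36, -22]].
Characteristic polynomial det(A - λI) = λ^2 + 2λ - 8 = 0.
Eigenvalues λ = -4, 2.
For λ=-4: (A-λI) row 1 is [24, -12], so an eigenvector is (1, 2).
For λ=2: (A-λI) row 1 is [18, -12], so an eigenvector is (-2, -3).
General solution: K_1e^(-4t)(1,2) + K_2e^(2t)(-2,-3).

p(t) = K_1e^(-4t) - 2K_2e^(2t), q(t) = 2K_1e^(-4t) - 3K_2e^(2t)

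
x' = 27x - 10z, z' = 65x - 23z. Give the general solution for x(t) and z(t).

x(t) = -K_1e^(2t)sin(5t) + K_1e^(2t)cos(5t) + K_2e^(2t)sin(5t) + K_2e^(2t)cos(5t), z(t) = -2K_1e^(2t)sin(5t) + 3K_1e^(2t)cos(5t) + 3K_2e^(2t)sin(5t) + 2K_2e^(2t)cos(5t)

Coefficient matrix A = [[27, -10], [65, -23]].
Characteristic polynomial det(A - λI) = λ^2 - 4λ + 29 = 0.
Eigenvalues λ = 2 ± 5i (complex conjugate pair).
For λ=2+5i: an eigenvector is (1,3) - i(-1,-2) = (1 + i, 3 + 2i).
A real fundamental pair from Re and Im of e^((2+5i)t)v: X_1 = e^(2t)(cos(5t)·(1,3) + sin(5t)·(-1,-2)), X_2 = e^(2t)(sin(5t)·(1,3) - cos(5t)·(-1,-2)).
General solution: K_1X_1 + K_2X_2.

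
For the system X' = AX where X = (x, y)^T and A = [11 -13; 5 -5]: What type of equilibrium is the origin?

unstable spiral

A = [[11,-13],[5,-5]]; det(A-λI) = λ^2 - 6λ + 10.
λ = 3 ± i: positive real part.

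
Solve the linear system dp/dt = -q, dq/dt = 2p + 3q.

Coefficient matrix A = [[0, -1], [2, 3]].
Characteristic polynomial det(A - λI) = λ^2 - 3λ + 2 = 0.
Eigenvalues λ = 2, 1.
For λ=2: (A-λI) row 1 is [-2, -1], so an eigenvector is (1, -2).
For λ=1: (A-λI) row 1 is [-1, -1], so an eigenvector is (-1, 1).
General solution: c_1e^(2t)(1,-2) + c_2e^(t)(-1,1).

p(t) = c_1e^(2t) - c_2e^(t), q(t) = -2c_1e^(2t) + c_2e^(t)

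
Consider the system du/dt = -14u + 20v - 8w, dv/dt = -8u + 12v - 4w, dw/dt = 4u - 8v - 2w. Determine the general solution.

u(t) = -3c_1e^(2t) + 2c_2e^(-4t) - 4c_3e^(-2t), v(t) = -2c_1e^(2t) + c_2e^(-4t) - 2c_3e^(-2t), w(t) = c_1e^(2t) + c_3e^(-2t)

Coefficient matrix A = [[-14, 20, -8], [-8, 12, -4], [4, -8, -2]].
det(A - λI) = 0 gives eigenvalues λ = 2, -4, -2.
For λ=2: eigenvector (-3,-2,1).
For λ=-4: eigenvector (2,1,0).
For λ=-2: eigenvector (-4,-2,1).
General solution: c_1e^(2t)(-3,-2,1) + c_2e^(-4t)(2,1,0) + c_3e^(-2t)(-4,-2,1).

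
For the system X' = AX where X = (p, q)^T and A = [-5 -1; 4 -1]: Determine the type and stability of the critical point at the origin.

stable improper node

A = [[-5,-1],[4,-1]]; det(A-λI) = λ^2 + 6λ + 9.
repeated λ = -3 with a single eigenvector.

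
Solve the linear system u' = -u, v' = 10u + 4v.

Coefficient matrix A = [[-1, 0], [10, 4]].
Characteristic polynomial det(A - λI) = λ^2 - 3λ - 4 = 0.
Eigenvalues λ = 4, -1.
For λ=4: (A-λI) row 1 is [-5, 0], so an eigenvector is (0, -1).
For λ=-1: (A-λI) row 2 is [10, 5], so an eigenvector is (-1, 2).
General solution: c_1e^(4t)(0,-1) + c_2e^(-t)(-1,2).

u(t) = -c_2e^(-t), v(t) = -c_1e^(4t) + 2c_2e^(-t)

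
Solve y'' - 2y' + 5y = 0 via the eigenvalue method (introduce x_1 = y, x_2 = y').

Let x_1 = y, x_2 = y'. Then x_1' = x_2 and x_2' = -5x_1 + 2x_2.
A = [[0,1],[-5,2]]; det(A-λI) = λ^2 - 2λ + 5.
Eigenvalues λ = 1 ± 2i.

y(t) = C_1e^(t)cos(2t) + C_2e^(t)sin(2t)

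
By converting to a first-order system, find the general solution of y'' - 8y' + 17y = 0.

Let x_1 = y, x_2 = y'. Then x_1' = x_2 and x_2' = -17x_1 + 8x_2.
A = [[0,1],[-17,8]]; det(A-λI) = λ^2 - 8λ + 17.
Eigenvalues λ = 4 ± i.

y(t) = c_1e^(4t)cos(t) + c_2e^(4t)sin(t)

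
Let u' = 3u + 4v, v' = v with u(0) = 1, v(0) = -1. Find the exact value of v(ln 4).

A = [[3,4],[0,1]]; eigenvalues λ = 3, 1.
Eigenvectors: (-1,0) for λ=3, (2,-1) for λ=1.
From the initial condition, c_1 = 1, c_2 = 1.
v(ln 4) = (1)(4^3)(0) + (1)(4^1)(-1) = -4.

-4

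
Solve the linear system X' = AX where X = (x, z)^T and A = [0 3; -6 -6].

x(t) = c_1e^(-3t)sin(3t) - c_2e^(-3t)cos(3t), z(t) = -c_1e^(-3t)sin(3t) + c_1e^(-3t)cos(3t) + c_2e^(-3t)sin(3t) + c_2e^(-3t)cos(3t)

Coefficient matrix A = [[0, 3], [-6, -6]].
Characteristic polynomial det(A - λI) = λ^2 + 6λ + 18 = 0.
Eigenvalues λ = -3 ± 3i (complex conjugate pair).
For λ=-3+3i: an eigenvector is (0,1) - i(1,-1) = (0 - i, 1 + i).
A real fundamental pair from Re and Im of e^((-3+3i)t)v: X_1 = e^(-3t)(cos(3t)·(0,1) + sin(3t)·(1,-1)), X_2 = e^(-3t)(sin(3t)·(0,1) - cos(3t)·(1,-1)).
General solution: c_1X_1 + c_2X_2.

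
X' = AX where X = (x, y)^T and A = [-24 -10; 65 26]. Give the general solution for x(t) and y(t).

x(t) = -C_1e^(t)sin(5t) + C_1e^(t)cos(5t) + C_2e^(t)sin(5t) + C_2e^(t)cos(5t), y(t) = 3C_1e^(t)sin(5t) - 2C_1e^(t)cos(5t) - 2C_2e^(t)sin(5t) - 3C_2e^(t)cos(5t)

Coefficient matrix A = [[-24, -10], [65, 26]].
Characteristic polynomial det(A - λI) = λ^2 - 2λ + 26 = 0.
Eigenvalues λ = 1 ± 5i (complex conjugate pair).
For λ=1+5i: an eigenvector is (1,-2) - i(-1,3) = (1 + i, -2 - 3i).
A real fundamental pair from Re and Im of e^((1+5i)t)v: X_1 = e^(t)(cos(5t)·(1,-2) + sin(5t)·(-1,3)), X_2 = e^(t)(sin(5t)·(1,-2) - cos(5t)·(-1,3)).
General solution: C_1X_1 + C_2X_2.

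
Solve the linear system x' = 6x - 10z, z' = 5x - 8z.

x(t) = -c_1e^(-t)sin(t) - 3c_1e^(-t)cos(t) - 3c_2e^(-t)sin(t) + c_2e^(-t)cos(t), z(t) = -c_1e^(-t)sin(t) - 2c_1e^(-t)cos(t) - 2c_2e^(-t)sin(t) + c_2e^(-t)cos(t)

Coefficient matrix A = [[6, -10], [5, -8]].
Characteristic polynomial det(A - λI) = λ^2 + 2λ + 2 = 0.
Eigenvalues λ = -1 ± i (complex conjugate pair).
For λ=-1+i: an eigenvector is (-3,-2) - i(-1,-1) = (-3 + i, -2 + i).
A real fundamental pair from Re and Im of e^((-1+i)t)v: X_1 = e^(-t)(cos(t)·(-3,-2) + sin(t)·(-1,-1)), X_2 = e^(-t)(sin(t)·(-3,-2) - cos(t)·(-1,-1)).
General solution: c_1X_1 + c_2X_2.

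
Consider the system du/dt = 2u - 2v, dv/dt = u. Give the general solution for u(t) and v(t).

Coefficient matrix A = [[2, -2], [1, 0]].
Characteristic polynomial det(A - λI) = λ^2 - 2λ + 2 = 0.
Eigenvalues λ = 1 ± i (complex conjugate pair).
For λ=1+i: an eigenvector is (-1,-1) - i(1,0) = (-1 - i, -1).
A real fundamental pair from Re and Im of e^((1+i)t)v: X_1 = e^(t)(cos(t)·(-1,-1) + sin(t)·(1,0)), X_2 = e^(t)(sin(t)·(-1,-1) - cos(t)·(1,0)).
General solution: c_1X_1 + c_2X_2.

u(t) = c_1e^(t)sin(t) - c_1e^(t)cos(t) - c_2e^(t)sin(t) - c_2e^(t)cos(t), v(t) = -c_1e^(t)cos(t) - c_2e^(t)sin(t)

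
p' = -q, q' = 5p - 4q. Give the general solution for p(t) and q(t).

Coefficient matrix A = [[0, -1], [5, -4]].
Characteristic polynomial det(A - λI) = λ^2 + 4λ + 5 = 0.
Eigenvalues λ = -2 ± i (complex conjugate pair).
For λ=-2+i: an eigenvector is (0,-1) - i(1,2) = (0 - i, -1 - 2i).
A real fundamental pair from Re and Im of e^((-2+i)t)v: X_1 = e^(-2t)(cos(t)·(0,-1) + sin(t)·(1,2)), X_2 = e^(-2t)(sin(t)·(0,-1) - cos(t)·(1,2)).
General solution: C_1X_1 + C_2X_2.

p(t) = C_1e^(-2t)sin(t) - C_2e^(-2t)cos(t), q(t) = 2C_1e^(-2t)sin(t) - C_1e^(-2t)cos(t) - C_2e^(-2t)sin(t) - 2C_2e^(-2t)cos(t)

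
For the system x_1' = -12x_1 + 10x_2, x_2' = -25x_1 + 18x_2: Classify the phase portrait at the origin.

unstable spiral

A = [[-12,10],[-25,18]]; det(A-λI) = λ^2 - 6λ + 34.
λ = 3 ± 5i: positive real part.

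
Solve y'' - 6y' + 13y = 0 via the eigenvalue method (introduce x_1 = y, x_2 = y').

y(t) = K_1e^(3t)cos(2t) + K_2e^(3t)sin(2t)

Let x_1 = y, x_2 = y'. Then x_1' = x_2 and x_2' = -13x_1 + 6x_2.
A = [[0,1],[-13,6]]; det(A-λI) = λ^2 - 6λ + 13.
Eigenvalues λ = 3 ± 2i.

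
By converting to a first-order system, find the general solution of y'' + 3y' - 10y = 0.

Let x_1 = y, x_2 = y'. Then x_1' = x_2 and x_2' = 10x_1 - 3x_2.
A = [[0,1],[10,-3]]; det(A-λI) = λ^2 + 3λ - 10.
Eigenvalues λ = -5, 2 with eigenvectors (1,-5), (1,2).

y(t) = c_1e^(-5t) + c_2e^(2t)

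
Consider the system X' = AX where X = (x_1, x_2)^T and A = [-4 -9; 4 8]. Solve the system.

Coefficient matrix A = [[-4, -9], [4, 8]].
Characteristic polynomial det(A - λI) = λ^2 - 4λ + 4 = 0.
Single eigenvalue λ = 2 with algebraic multiplicity 2.
Eigenvector v = (3,-2); generalized eigenvector w with (A-λI)w=v is (1,-1).
General solution: e^(2t)[K_1·v + K_2·(t·v + w)].

x_1(t) = 3K_1e^(2t) + 3K_2te^(2t) + K_2e^(2t), x_2(t) = -2K_1e^(2t) - 2K_2te^(2t) - K_2e^(2t)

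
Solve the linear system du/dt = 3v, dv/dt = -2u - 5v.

u(t) = C_1e^(-3t) - 3C_2e^(-2t), v(t) = -C_1e^(-3t) + 2C_2e^(-2t)

Coefficient matrix A = [[0, 3], [-2, -5]].
Characteristic polynomial det(A - λI) = λ^2 + 5λ + 6 = 0.
Eigenvalues λ = -3, -2.
For λ=-3: (A-λI) row 1 is [3, 3], so an eigenvector is (1, -1).
For λ=-2: (A-λI) row 1 is [2, 3], so an eigenvector is (-3, 2).
General solution: C_1e^(-3t)(1,-1) + C_2e^(-2t)(-3,2).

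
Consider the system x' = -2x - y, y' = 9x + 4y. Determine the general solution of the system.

x(t) = -C_1e^(t) - C_2te^(t), y(t) = 3C_1e^(t) + 3C_2te^(t) + C_2e^(t)

Coefficient matrix A = [[-2, -1], [9, 4]].
Characteristic polynomial det(A - λI) = λ^2 - 2λ + 1 = 0.
Single eigenvalue λ = 1 with algebraic multiplicity 2.
Eigenvector v = (-1,3); generalized eigenvector w with (A-λI)w=v is (0,1).
General solution: e^(t)[C_1·v + C_2·(t·v + w)].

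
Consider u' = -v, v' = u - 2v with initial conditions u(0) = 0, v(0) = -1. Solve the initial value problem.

u(t) = te^(-t), v(t) = te^(-t) - e^(-t)

Coefficient matrix A = [[0, -1], [1, -2]].
Characteristic polynomial det(A - λI) = λ^2 + 2λ + 1 = 0.
Single eigenvalue λ = -1 with algebraic multiplicity 2.
Eigenvector v = (-1,-1); generalized eigenvector w with (A-λI)w=v is (-3,-2).
General solution: e^(-t)[C_1·v + C_2·(t·v + w)].
Applying u(0)=0, v(0)=-1 gives C_1=3, C_2=-1.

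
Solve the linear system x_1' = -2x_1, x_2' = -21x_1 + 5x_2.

Coefficient matrix A = [[-2, 0], [-21, 5]].
Characteristic polynomial det(A - λI) = λ^2 - 3λ - 10 = 0.
Eigenvalues λ = 5, -2.
For λ=5: (A-λI) row 1 is [-7, 0], so an eigenvector is (0, -1).
For λ=-2: (A-λI) row 2 is [-21, 7], so an eigenvector is (-1, -3).
General solution: K_1e^(5t)(0,-1) + K_2e^(-2t)(-1,-3).

x_1(t) = -K_2e^(-2t), x_2(t) = -K_1e^(5t) - 3K_2e^(-2t)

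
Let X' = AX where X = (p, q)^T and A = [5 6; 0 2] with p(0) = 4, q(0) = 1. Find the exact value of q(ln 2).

A = [[5,6],[0,2]]; eigenvalues λ = 2, 5.
Eigenvectors: (-2,1) for λ=2, (-1,0) for λ=5.
From the initial condition, c_1 = 1, c_2 = -6.
q(ln 2) = (1)(2^2)(1) + (-6)(2^5)(0) = 4.

4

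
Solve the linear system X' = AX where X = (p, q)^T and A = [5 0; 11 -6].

p(t) = -K_1e^(5t), q(t) = -K_1e^(5t) + K_2e^(-6t)

Coefficient matrix A = [[5, 0], [11, -6]].
Characteristic polynomial det(A - λI) = λ^2 + λ - 30 = 0.
Eigenvalues λ = 5, -6.
For λ=5: (A-λI) row 2 is [11, -11], so an eigenvector is (-1, -1).
For λ=-6: (A-λI) row 1 is [11, 0], so an eigenvector is (0, 1).
General solution: K_1e^(5t)(-1,-1) + K_2e^(-6t)(0,1).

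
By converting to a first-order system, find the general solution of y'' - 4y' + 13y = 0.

Let x_1 = y, x_2 = y'. Then x_1' = x_2 and x_2' = -13x_1 + 4x_2.
A = [[0,1],[-13,4]]; det(A-λI) = λ^2 - 4λ + 13.
Eigenvalues λ = 2 ± 3i.

y(t) = c_1e^(2t)cos(3t) + c_2e^(2t)sin(3t)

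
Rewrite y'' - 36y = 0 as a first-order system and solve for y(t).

Let x_1 = y, x_2 = y'. Then x_1' = x_2 and x_2' = 36x_1.
A = [[0,1],[36,0]]; det(A-λI) = λ^2 - 36.
Eigenvalues λ = -6, 6 with eigenvectors (1,-6), (1,6).

y(t) = c_1e^(-6t) + c_2e^(6t)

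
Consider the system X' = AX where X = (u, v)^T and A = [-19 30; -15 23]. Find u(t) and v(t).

u(t) = c_1e^(2t)sin(3t) - 3c_1e^(2t)cos(3t) - 3c_2e^(2t)sin(3t) - c_2e^(2t)cos(3t), v(t) = c_1e^(2t)sin(3t) - 2c_1e^(2t)cos(3t) - 2c_2e^(2t)sin(3t) - c_2e^(2t)cos(3t)

Coefficient matrix A = [[-19, 30], [-15, 23]].
Characteristic polynomial det(A - λI) = λ^2 - 4λ + 13 = 0.
Eigenvalues λ = 2 ± 3i (complex conjugate pair).
For λ=2+3i: an eigenvector is (-3,-2) - i(1,1) = (-3 - i, -2 - i).
A real fundamental pair from Re and Im of e^((2+3i)t)v: X_1 = e^(2t)(cos(3t)·(-3,-2) + sin(3t)·(1,1)), X_2 = e^(2t)(sin(3t)·(-3,-2) - cos(3t)·(1,1)).
General solution: c_1X_1 + c_2X_2.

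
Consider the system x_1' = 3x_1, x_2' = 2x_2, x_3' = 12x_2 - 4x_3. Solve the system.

x_1(t) = C_1e^(3t), x_2(t) = C_3e^(2t), x_3(t) = C_2e^(-4t) + 2C_3e^(2t)

Coefficient matrix A = [[3, 0, 0], [0, 2, 0], [0, 12, -4]].
det(A - λI) = 0 gives eigenvalues λ = 3, -4, 2.
For λ=3: eigenvector (1,0,0).
For λ=-4: eigenvector (0,0,1).
For λ=2: eigenvector (0,1,2).
General solution: C_1e^(3t)(1,0,0) + C_2e^(-4t)(0,0,1) + C_3e^(2t)(0,1,2).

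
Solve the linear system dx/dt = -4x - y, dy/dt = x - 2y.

Coefficient matrix A = [[-4, -1], [1, -2]].
Characteristic polynomial det(A - λI) = λ^2 + 6λ + 9 = 0.
Single eigenvalue λ = -3 with algebraic multiplicity 2.
Eigenvector v = (1,-1); generalized eigenvector w with (A-λI)w=v is (1,-2).
General solution: e^(-3t)[K_1·v + K_2·(t·v + w)].

x(t) = K_1e^(-3t) + K_2te^(-3t) + K_2e^(-3t), y(t) = -K_1e^(-3t) - K_2te^(-3t) - 2K_2e^(-3t)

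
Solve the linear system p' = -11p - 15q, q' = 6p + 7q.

p(t) = -2K_1e^(-2t)sin(3t) - K_1e^(-2t)cos(3t) - K_2e^(-2t)sin(3t) + 2K_2e^(-2t)cos(3t), q(t) = K_1e^(-2t)sin(3t) + K_1e^(-2t)cos(3t) + K_2e^(-2t)sin(3t) - K_2e^(-2t)cos(3t)

Coefficient matrix A = [[-11, -15], [6, 7]].
Characteristic polynomial det(A - λI) = λ^2 + 4λ + 13 = 0.
Eigenvalues λ = -2 ± 3i (complex conjugate pair).
For λ=-2+3i: an eigenvector is (-1,1) - i(-2,1) = (-1 + 2i, 1 - i).
A real fundamental pair from Re and Im of e^((-2+3i)t)v: X_1 = e^(-2t)(cos(3t)·(-1,1) + sin(3t)·(-2,1)), X_2 = e^(-2t)(sin(3t)·(-1,1) - cos(3t)·(-2,1)).
General solution: K_1X_1 + K_2X_2.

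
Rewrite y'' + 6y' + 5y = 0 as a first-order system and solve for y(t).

y(t) = C_1e^(-t) + C_2e^(-5t)

Let x_1 = y, x_2 = y'. Then x_1' = x_2 and x_2' = -5x_1 - 6x_2.
A = [[0,1],[-5,-6]]; det(A-λI) = λ^2 + 6λ + 5.
Eigenvalues λ = -1, -5 with eigenvectors (1,-1), (1,-5).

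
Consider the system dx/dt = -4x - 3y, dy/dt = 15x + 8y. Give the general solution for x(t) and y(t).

x(t) = C_1e^(2t)cos(3t) + C_2e^(2t)sin(3t), y(t) = C_1e^(2t)sin(3t) - 2C_1e^(2t)cos(3t) - 2C_2e^(2t)sin(3t) - C_2e^(2t)cos(3t)

Coefficient matrix A = [[-4, -3], [15, 8]].
Characteristic polynomial det(A - λI) = λ^2 - 4λ + 13 = 0.
Eigenvalues λ = 2 ± 3i (complex conjugate pair).
For λ=2+3i: an eigenvector is (1,-2) - i(0,1) = (1, -2 - i).
A real fundamental pair from Re and Im of e^((2+3i)t)v: X_1 = e^(2t)(cos(3t)·(1,-2) + sin(3t)·(0,1)), X_2 = e^(2t)(sin(3t)·(1,-2) - cos(3t)·(0,1)).
General solution: C_1X_1 + C_2X_2.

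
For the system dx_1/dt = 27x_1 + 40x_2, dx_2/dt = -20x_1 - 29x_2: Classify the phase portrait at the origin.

stable spiral

A = [[27,40],[-20,-29]]; det(A-λI) = λ^2 + 2λ + 17.
λ = -1 ± 4i: negative real part.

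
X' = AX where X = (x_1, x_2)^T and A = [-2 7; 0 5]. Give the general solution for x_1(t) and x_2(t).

Coefficient matrix A = [[-2, 7], [0, 5]].
Characteristic polynomial det(A - λI) = λ^2 - 3λ - 10 = 0.
Eigenvalues λ = 5, -2.
For λ=5: (A-λI) row 1 is [-7, 7], so an eigenvector is (-1, -1).
For λ=-2: (A-λI) row 1 is [0, 7], so an eigenvector is (1, 0).
General solution: C_1e^(5t)(-1,-1) + C_2e^(-2t)(1,0).

x_1(t) = -C_1e^(5t) + C_2e^(-2t), x_2(t) = -C_1e^(5t)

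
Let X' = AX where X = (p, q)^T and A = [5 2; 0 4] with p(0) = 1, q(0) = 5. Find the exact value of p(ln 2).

192

A = [[5,2],[0,4]]; eigenvalues λ = 5, 4.
Eigenvectors: (1,0) for λ=5, (-2,1) for λ=4.
From the initial condition, c_1 = 11, c_2 = 5.
p(ln 2) = (11)(2^5)(1) + (5)(2^4)(-2) = 192.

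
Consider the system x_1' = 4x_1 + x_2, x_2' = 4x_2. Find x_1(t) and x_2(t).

Coefficient matrix A = [[4, 1], [0, 4]].
Characteristic polynomial det(A - λI) = λ^2 - 8λ + 16 = 0.
Single eigenvalue λ = 4 with algebraic multiplicity 2.
Eigenvector v = (-1,0); generalized eigenvector w with (A-λI)w=v is (2,-1).
General solution: e^(4t)[K_1·v + K_2·(t·v + w)].

x_1(t) = -K_1e^(4t) - K_2te^(4t) + 2K_2e^(4t), x_2(t) = -K_2e^(4t)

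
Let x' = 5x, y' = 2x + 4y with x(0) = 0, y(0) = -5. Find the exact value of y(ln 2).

A = [[5,0],[2,4]]; eigenvalues λ = 5, 4.
Eigenvectors: (-1,-2) for λ=5, (0,1) for λ=4.
From the initial condition, c_1 = 0, c_2 = -5.
y(ln 2) = (0)(2^5)(-2) + (-5)(2^4)(1) = -80.

-80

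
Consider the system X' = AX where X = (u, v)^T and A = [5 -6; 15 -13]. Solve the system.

u(t) = -c_1e^(-4t)sin(3t) - c_1e^(-4t)cos(3t) - c_2e^(-4t)sin(3t) + c_2e^(-4t)cos(3t), v(t) = -2c_1e^(-4t)sin(3t) - c_1e^(-4t)cos(3t) - c_2e^(-4t)sin(3t) + 2c_2e^(-4t)cos(3t)

Coefficient matrix A = [[5, -6], [15, -13]].
Characteristic polynomial det(A - λI) = λ^2 + 8λ + 25 = 0.
Eigenvalues λ = -4 ± 3i (complex conjugate pair).
For λ=-4+3i: an eigenvector is (-1,-1) - i(-1,-2) = (-1 + i, -1 + 2i).
A real fundamental pair from Re and Im of e^((-4+3i)t)v: X_1 = e^(-4t)(cos(3t)·(-1,-1) + sin(3t)·(-1,-2)), X_2 = e^(-4t)(sin(3t)·(-1,-1) - cos(3t)·(-1,-2)).
General solution: c_1X_1 + c_2X_2.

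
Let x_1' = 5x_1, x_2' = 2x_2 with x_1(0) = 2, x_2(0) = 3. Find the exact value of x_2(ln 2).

12

A = [[5,0],[0,2]]; eigenvalues λ = 2, 5.
Eigenvectors: (0,1) for λ=2, (-1,0) for λ=5.
From the initial condition, c_1 = 3, c_2 = -2.
x_2(ln 2) = (3)(2^2)(1) + (-2)(2^5)(0) = 12.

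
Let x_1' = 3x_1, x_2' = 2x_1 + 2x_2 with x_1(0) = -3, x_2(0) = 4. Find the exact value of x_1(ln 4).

-192

A = [[3,0],[2,2]]; eigenvalues λ = 2, 3.
Eigenvectors: (0,1) for λ=2, (-1,-2) for λ=3.
From the initial condition, c_1 = 10, c_2 = 3.
x_1(ln 4) = (10)(4^2)(0) + (3)(4^3)(-1) = -192.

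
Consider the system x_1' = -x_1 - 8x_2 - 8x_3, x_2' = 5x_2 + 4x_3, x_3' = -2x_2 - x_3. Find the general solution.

x_1(t) = C_1e^(-t) - 2C_3e^(3t), x_2(t) = C_2e^(t) + 2C_3e^(3t), x_3(t) = -C_2e^(t) - C_3e^(3t)

Coefficient matrix A = [[-1, -8, -8], [0, 5, 4], [0, -2, -1]].
det(A - λI) = 0 gives eigenvalues λ = -1, 1, 3.
For λ=-1: eigenvector (1,0,0).
For λ=1: eigenvector (0,1,-1).
For λ=3: eigenvector (-2,2,-1).
General solution: C_1e^(-t)(1,0,0) + C_2e^(t)(0,1,-1) + C_3e^(3t)(-2,2,-1).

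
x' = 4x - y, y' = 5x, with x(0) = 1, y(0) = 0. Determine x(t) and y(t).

x(t) = 2e^(2t)sin(t) + e^(2t)cos(t), y(t) = 5e^(2t)sin(t)

Coefficient matrix A = [[4, -1], [5, 0]].
Characteristic polynomial det(A - λI) = λ^2 - 4λ + 5 = 0.
Eigenvalues λ = 2 ± i (complex conjugate pair).
For λ=2+i: an eigenvector is (-1,-2) - i(0,-1) = (-1, -2 + i).
A real fundamental pair from Re and Im of e^((2+i)t)v: X_1 = e^(2t)(cos(t)·(-1,-2) + sin(t)·(0,-1)), X_2 = e^(2t)(sin(t)·(-1,-2) - cos(t)·(0,-1)).
General solution: c_1X_1 + c_2X_2.
Applying x(0)=1, y(0)=0 gives c_1=-1, c_2=-2.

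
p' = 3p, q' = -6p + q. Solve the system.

p(t) = -K_2e^(3t), q(t) = -K_1e^(t) + 3K_2e^(3t)

Coefficient matrix A = [[3, 0], [-6, 1]].
Characteristic polynomial det(A - λI) = λ^2 - 4λ + 3 = 0.
Eigenvalues λ = 1, 3.
For λ=1: (A-λI) row 1 is [2, 0], so an eigenvector is (0, -1).
For λ=3: (A-λI) row 2 is [-6, -2], so an eigenvector is (-1, 3).
General solution: K_1e^(t)(0,-1) + K_2e^(3t)(-1,3).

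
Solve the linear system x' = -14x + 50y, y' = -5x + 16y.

x(t) = c_1e^(t)sin(5t) + 3c_1e^(t)cos(5t) + 3c_2e^(t)sin(5t) - c_2e^(t)cos(5t), y(t) = c_1e^(t)cos(5t) + c_2e^(t)sin(5t)

Coefficient matrix A = [[-14, 50], [-5, 16]].
Characteristic polynomial det(A - λI) = λ^2 - 2λ + 26 = 0.
Eigenvalues λ = 1 ± 5i (complex conjugate pair).
For λ=1+5i: an eigenvector is (3,1) - i(1,0) = (3 - i, 1).
A real fundamental pair from Re and Im of e^((1+5i)t)v: X_1 = e^(t)(cos(5t)·(3,1) + sin(5t)·(1,0)), X_2 = e^(t)(sin(5t)·(3,1) - cos(5t)·(1,0)).
General solution: c_1X_1 + c_2X_2.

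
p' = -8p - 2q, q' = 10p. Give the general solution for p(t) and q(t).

p(t) = c_1e^(-4t)cos(2t) + c_2e^(-4t)sin(2t), q(t) = c_1e^(-4t)sin(2t) - 2c_1e^(-4t)cos(2t) - 2c_2e^(-4t)sin(2t) - c_2e^(-4t)cos(2t)

Coefficient matrix A = [[-8, -2], [10, 0]].
Characteristic polynomial det(A - λI) = λ^2 + 8λ + 20 = 0.
Eigenvalues λ = -4 ± 2i (complex conjugate pair).
For λ=-4+2i: an eigenvector is (1,-2) - i(0,1) = (1, -2 - i).
A real fundamental pair from Re and Im of e^((-4+2i)t)v: X_1 = e^(-4t)(cos(2t)·(1,-2) + sin(2t)·(0,1)), X_2 = e^(-4t)(sin(2t)·(1,-2) - cos(2t)·(0,1)).
General solution: c_1X_1 + c_2X_2.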